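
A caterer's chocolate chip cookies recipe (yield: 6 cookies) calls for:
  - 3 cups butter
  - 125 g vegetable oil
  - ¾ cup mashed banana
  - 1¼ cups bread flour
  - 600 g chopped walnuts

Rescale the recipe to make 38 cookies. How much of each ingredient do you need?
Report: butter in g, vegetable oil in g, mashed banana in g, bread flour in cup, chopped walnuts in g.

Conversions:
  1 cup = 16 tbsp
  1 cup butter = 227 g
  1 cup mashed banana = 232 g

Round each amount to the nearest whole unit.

Scaling factor: 38/6 = 19/3.
butter: 3 cup × 19/3 × 227 g/cup = 4313 g
vegetable oil: 125 g × 19/3 ≈ 792 g
mashed banana: 0.75 cup × 19/3 × 232 g/cup = 1102 g
bread flour: 1.25 cup × 19/3 ≈ 8 cup
chopped walnuts: 600 g × 19/3 = 3800 g

butter: 4313 g; vegetable oil: 792 g; mashed banana: 1102 g; bread flour: 8 cup; chopped walnuts: 3800 g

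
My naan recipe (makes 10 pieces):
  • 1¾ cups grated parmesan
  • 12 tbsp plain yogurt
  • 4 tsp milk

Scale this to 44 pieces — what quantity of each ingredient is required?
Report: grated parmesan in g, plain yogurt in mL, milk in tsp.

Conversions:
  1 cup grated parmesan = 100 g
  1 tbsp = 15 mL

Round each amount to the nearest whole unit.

Scaling factor: 44/10 = 22/5 = 4.4.
grated parmesan: 1.75 cup × 22/5 × 100 g/cup = 770 g
plain yogurt: 12 tbsp × 22/5 × 15 mL/tbsp = 792 mL
milk: 4 tsp × 22/5 ≈ 18 tsp

grated parmesan: 770 g; plain yogurt: 792 mL; milk: 18 tsp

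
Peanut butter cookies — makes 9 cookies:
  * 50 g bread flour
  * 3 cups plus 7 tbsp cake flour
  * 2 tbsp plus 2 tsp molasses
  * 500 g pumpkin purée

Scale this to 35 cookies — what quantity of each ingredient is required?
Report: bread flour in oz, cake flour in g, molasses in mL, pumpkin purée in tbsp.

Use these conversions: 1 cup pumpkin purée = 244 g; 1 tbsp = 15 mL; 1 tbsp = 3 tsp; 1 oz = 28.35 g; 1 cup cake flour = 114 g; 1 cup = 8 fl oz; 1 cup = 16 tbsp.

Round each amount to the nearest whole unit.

bread flour: 7 oz; cake flour: 1524 g; molasses: 156 mL; pumpkin purée: 128 tbsp

Scaling factor: 35/9.
bread flour: 50 g × 35/9 ÷ 28.35 g/oz ≈ 7 oz
cake flour: (3 cup + 7 tbsp = 3.4375 cup) × 35/9 × 114 g/cup ≈ 1524 g
molasses: (2 tbsp + 2 tsp = 8/3 tbsp) × 35/9 × 15 mL/tbsp ≈ 156 mL
pumpkin purée: 500 g × 35/9 ÷ 244 g/cup × 16 tbsp/cup ≈ 128 tbsp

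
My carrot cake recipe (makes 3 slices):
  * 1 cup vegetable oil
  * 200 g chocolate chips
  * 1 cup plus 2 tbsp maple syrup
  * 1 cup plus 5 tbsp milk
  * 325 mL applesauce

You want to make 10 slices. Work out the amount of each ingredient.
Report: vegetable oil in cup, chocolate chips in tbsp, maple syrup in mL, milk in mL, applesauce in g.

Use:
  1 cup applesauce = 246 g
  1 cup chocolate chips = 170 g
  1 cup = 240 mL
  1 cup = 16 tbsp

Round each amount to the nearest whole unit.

Scaling factor: 10/3.
vegetable oil: 1 cup × 10/3 ≈ 3 cup
chocolate chips: 200 g × 10/3 ÷ 170 g/cup × 16 tbsp/cup ≈ 63 tbsp
maple syrup: (1 cup + 2 tbsp = 1.125 cup) × 10/3 × 240 mL/cup = 900 mL
milk: (1 cup + 5 tbsp = 1.3125 cup) × 10/3 × 240 mL/cup = 1050 mL
applesauce: 325 mL × 10/3 ÷ 240 mL/cup × 246 g/cup ≈ 1110 g

vegetable oil: 3 cup; chocolate chips: 63 tbsp; maple syrup: 900 mL; milk: 1050 mL; applesauce: 1110 g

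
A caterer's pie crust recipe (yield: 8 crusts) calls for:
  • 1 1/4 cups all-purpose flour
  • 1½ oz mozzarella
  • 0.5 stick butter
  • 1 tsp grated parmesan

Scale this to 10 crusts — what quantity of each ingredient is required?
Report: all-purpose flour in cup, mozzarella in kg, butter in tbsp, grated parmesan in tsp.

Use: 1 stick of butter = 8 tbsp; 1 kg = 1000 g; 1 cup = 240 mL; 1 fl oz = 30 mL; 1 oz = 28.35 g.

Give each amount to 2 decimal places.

Scaling factor: 10/8 = 5/4 = 1.25.
all-purpose flour: 1.25 cup × 5/4 ≈ 1.56 cup
mozzarella: 1.5 oz × 5/4 × 28.35 g/oz ÷ 1000 g/kg ≈ 0.05 kg
butter: 0.5 stick × 5/4 × 8 tbsp/stick = 5.00 tbsp
grated parmesan: 1 tsp × 5/4 = 1.25 tsp

all-purpose flour: 1.56 cup; mozzarella: 0.05 kg; butter: 5.00 tbsp; grated parmesan: 1.25 tsp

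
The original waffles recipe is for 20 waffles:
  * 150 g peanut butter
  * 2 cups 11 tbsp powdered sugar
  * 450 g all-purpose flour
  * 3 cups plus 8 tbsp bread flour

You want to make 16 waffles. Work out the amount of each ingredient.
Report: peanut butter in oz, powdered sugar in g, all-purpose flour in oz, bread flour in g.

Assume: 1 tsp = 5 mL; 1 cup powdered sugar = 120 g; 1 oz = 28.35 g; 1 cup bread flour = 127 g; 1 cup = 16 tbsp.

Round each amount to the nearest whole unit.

peanut butter: 4 oz; powdered sugar: 258 g; all-purpose flour: 13 oz; bread flour: 356 g

Scaling factor: 16/20 = 4/5 = 0.8.
peanut butter: 150 g × 4/5 ÷ 28.35 g/oz ≈ 4 oz
powdered sugar: (2 cup + 11 tbsp = 2.6875 cup) × 4/5 × 120 g/cup = 258 g
all-purpose flour: 450 g × 4/5 ÷ 28.35 g/oz ≈ 13 oz
bread flour: (3 cup + 8 tbsp = 3.5 cup) × 4/5 × 127 g/cup ≈ 356 g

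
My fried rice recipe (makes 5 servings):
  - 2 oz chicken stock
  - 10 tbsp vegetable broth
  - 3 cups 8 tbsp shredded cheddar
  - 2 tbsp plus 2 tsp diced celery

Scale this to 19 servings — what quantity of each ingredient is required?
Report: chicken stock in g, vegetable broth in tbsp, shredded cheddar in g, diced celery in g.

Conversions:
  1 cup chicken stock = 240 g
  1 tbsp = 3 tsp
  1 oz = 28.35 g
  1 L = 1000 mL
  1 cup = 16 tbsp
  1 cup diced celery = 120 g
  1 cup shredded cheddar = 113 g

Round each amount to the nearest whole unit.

Scaling factor: 19/5 = 3.8.
chicken stock: 2 oz × 19/5 × 28.35 g/oz ≈ 215 g
vegetable broth: 10 tbsp × 19/5 = 38 tbsp
shredded cheddar: (3 cup + 8 tbsp = 3.5 cup) × 19/5 × 113 g/cup ≈ 1503 g
diced celery: (2 tbsp + 2 tsp = 8/3 tbsp) × 19/5 ÷ 16 tbsp/cup × 120 g/cup = 76 g

chicken stock: 215 g; vegetable broth: 38 tbsp; shredded cheddar: 1503 g; diced celery: 76 g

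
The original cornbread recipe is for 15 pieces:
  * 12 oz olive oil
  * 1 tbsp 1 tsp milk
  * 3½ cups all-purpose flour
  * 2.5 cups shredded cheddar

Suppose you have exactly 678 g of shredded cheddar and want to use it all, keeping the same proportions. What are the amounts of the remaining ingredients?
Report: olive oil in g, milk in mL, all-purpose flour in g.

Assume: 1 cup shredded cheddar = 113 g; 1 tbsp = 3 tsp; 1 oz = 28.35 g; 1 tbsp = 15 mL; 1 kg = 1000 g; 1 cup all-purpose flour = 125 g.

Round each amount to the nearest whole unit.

olive oil: 816 g; milk: 48 mL; all-purpose flour: 1050 g

The original recipe has 282.5 g of shredded cheddar, so the scaling factor is 678 ÷ 282.5 = 12/5 = 2.4.
olive oil: 12 oz × 12/5 × 28.35 g/oz ≈ 816 g
milk: (1 tbsp + 1 tsp = 4/3 tbsp) × 12/5 × 15 mL/tbsp = 48 mL
all-purpose flour: 3.5 cup × 12/5 × 125 g/cup = 1050 g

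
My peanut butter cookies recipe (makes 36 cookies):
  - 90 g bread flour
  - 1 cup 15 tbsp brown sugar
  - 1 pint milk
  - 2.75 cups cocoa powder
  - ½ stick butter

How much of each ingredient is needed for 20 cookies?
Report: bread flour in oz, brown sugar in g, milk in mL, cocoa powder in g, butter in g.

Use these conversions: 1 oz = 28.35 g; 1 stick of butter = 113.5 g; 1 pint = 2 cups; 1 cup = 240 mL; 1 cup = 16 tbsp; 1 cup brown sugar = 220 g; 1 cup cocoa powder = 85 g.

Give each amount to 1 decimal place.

bread flour: 1.8 oz; brown sugar: 236.8 g; milk: 266.7 mL; cocoa powder: 129.9 g; butter: 31.5 g

Scaling factor: 20/36 = 5/9.
bread flour: 90 g × 5/9 ÷ 28.35 g/oz ≈ 1.8 oz
brown sugar: (1 cup + 15 tbsp = 1.9375 cup) × 5/9 × 220 g/cup ≈ 236.8 g
milk: 1 pint × 5/9 × 2 cup/pint × 240 mL/cup ≈ 266.7 mL
cocoa powder: 2.75 cup × 5/9 × 85 g/cup ≈ 129.9 g
butter: 0.5 stick × 5/9 × 113.5 g/stick ≈ 31.5 g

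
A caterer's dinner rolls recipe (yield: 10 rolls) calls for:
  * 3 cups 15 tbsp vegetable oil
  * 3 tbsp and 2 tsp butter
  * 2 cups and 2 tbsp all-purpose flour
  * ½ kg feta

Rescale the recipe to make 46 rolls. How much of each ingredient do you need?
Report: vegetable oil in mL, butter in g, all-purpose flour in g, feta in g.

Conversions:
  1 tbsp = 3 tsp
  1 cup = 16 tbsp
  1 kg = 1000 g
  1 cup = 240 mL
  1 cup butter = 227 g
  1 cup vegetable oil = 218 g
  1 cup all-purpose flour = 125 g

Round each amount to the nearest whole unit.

vegetable oil: 4347 mL; butter: 239 g; all-purpose flour: 1222 g; feta: 2300 g

Scaling factor: 46/10 = 23/5 = 4.6.
vegetable oil: (3 cup + 15 tbsp = 3.9375 cup) × 23/5 × 240 mL/cup = 4347 mL
butter: (3 tbsp + 2 tsp = 11/3 tbsp) × 23/5 ÷ 16 tbsp/cup × 227 g/cup ≈ 239 g
all-purpose flour: (2 cup + 2 tbsp = 2.125 cup) × 23/5 × 125 g/cup ≈ 1222 g
feta: 0.5 kg × 23/5 × 1000 g/kg = 2300 g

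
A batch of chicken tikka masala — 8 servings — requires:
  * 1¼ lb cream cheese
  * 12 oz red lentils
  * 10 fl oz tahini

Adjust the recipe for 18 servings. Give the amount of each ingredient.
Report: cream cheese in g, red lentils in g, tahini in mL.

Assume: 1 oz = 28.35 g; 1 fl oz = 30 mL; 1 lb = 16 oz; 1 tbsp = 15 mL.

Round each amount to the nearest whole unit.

cream cheese: 1276 g; red lentils: 765 g; tahini: 675 mL

Scaling factor: 18/8 = 9/4 = 2.25.
cream cheese: 1.25 lb × 9/4 × 16 oz/lb × 28.35 g/oz ≈ 1276 g
red lentils: 12 oz × 9/4 × 28.35 g/oz ≈ 765 g
tahini: 10 fl oz × 9/4 × 30 mL/fl oz = 675 mL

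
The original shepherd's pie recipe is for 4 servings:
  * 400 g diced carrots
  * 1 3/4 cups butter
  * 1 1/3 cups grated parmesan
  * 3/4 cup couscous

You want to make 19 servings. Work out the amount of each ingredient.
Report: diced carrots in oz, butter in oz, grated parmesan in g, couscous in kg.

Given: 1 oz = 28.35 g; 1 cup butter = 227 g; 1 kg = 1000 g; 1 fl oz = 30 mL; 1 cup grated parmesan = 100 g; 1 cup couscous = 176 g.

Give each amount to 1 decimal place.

Scaling factor: 19/4 = 4.75.
diced carrots: 400 g × 19/4 ÷ 28.35 g/oz ≈ 67.0 oz
butter: 1.75 cup × 19/4 × 227 g/cup ÷ 28.35 g/oz ≈ 66.6 oz
grated parmesan: 4/3 cup × 19/4 × 100 g/cup ≈ 633.3 g
couscous: 0.75 cup × 19/4 × 176 g/cup ÷ 1000 g/kg ≈ 0.6 kg

diced carrots: 67.0 oz; butter: 66.6 oz; grated parmesan: 633.3 g; couscous: 0.6 kg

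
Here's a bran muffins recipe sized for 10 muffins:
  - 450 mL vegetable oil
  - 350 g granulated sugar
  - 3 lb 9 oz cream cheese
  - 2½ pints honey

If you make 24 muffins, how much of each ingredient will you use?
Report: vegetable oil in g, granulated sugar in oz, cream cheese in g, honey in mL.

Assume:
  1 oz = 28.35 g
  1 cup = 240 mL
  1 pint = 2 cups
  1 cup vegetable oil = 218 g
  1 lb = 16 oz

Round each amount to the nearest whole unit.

Scaling factor: 24/10 = 12/5 = 2.4.
vegetable oil: 450 mL × 12/5 ÷ 240 mL/cup × 218 g/cup = 981 g
granulated sugar: 350 g × 12/5 ÷ 28.35 g/oz ≈ 30 oz
cream cheese: (3 lb + 9 oz = 3.5625 lb) × 12/5 × 16 oz/lb × 28.35 g/oz ≈ 3878 g
honey: 2.5 pint × 12/5 × 2 cup/pint × 240 mL/cup = 2880 mL

vegetable oil: 981 g; granulated sugar: 30 oz; cream cheese: 3878 g; honey: 2880 mL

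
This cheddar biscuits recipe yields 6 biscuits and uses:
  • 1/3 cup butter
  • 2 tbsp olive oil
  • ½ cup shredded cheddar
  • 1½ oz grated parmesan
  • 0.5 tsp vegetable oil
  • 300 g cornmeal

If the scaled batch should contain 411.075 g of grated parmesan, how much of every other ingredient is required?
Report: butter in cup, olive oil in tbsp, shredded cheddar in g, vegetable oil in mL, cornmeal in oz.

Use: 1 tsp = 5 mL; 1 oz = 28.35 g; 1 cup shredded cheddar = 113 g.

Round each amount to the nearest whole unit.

butter: 3 cup; olive oil: 19 tbsp; shredded cheddar: 546 g; vegetable oil: 24 mL; cornmeal: 102 oz

The original recipe has 42.525 g of grated parmesan, so the scaling factor is 411.075 ÷ 42.525 = 29/3.
butter: 1/3 cup × 29/3 ≈ 3 cup
olive oil: 2 tbsp × 29/3 ≈ 19 tbsp
shredded cheddar: 0.5 cup × 29/3 × 113 g/cup ≈ 546 g
vegetable oil: 0.5 tsp × 29/3 × 5 mL/tsp ≈ 24 mL
cornmeal: 300 g × 29/3 ÷ 28.35 g/oz ≈ 102 oz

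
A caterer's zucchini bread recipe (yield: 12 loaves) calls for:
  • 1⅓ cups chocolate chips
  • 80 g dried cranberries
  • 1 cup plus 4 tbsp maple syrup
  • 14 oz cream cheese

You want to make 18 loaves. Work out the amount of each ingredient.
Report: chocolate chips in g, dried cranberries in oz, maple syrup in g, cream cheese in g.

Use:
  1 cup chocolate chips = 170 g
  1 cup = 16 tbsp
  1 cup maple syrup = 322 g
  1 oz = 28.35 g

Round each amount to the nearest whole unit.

chocolate chips: 340 g; dried cranberries: 4 oz; maple syrup: 604 g; cream cheese: 595 g

Scaling factor: 18/12 = 3/2 = 1.5.
chocolate chips: 4/3 cup × 3/2 × 170 g/cup = 340 g
dried cranberries: 80 g × 3/2 ÷ 28.35 g/oz ≈ 4 oz
maple syrup: (1 cup + 4 tbsp = 1.25 cup) × 3/2 × 322 g/cup ≈ 604 g
cream cheese: 14 oz × 3/2 × 28.35 g/oz ≈ 595 g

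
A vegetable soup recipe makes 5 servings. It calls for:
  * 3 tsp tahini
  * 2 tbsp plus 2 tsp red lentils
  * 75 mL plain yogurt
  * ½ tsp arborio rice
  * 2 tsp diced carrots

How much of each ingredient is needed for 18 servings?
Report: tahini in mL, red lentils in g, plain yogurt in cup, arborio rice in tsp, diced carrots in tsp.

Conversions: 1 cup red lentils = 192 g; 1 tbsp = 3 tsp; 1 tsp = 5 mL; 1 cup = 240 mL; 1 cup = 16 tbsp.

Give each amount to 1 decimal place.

tahini: 54.0 mL; red lentils: 115.2 g; plain yogurt: 1.1 cup; arborio rice: 1.8 tsp; diced carrots: 7.2 tsp

Scaling factor: 18/5 = 3.6.
tahini: 3 tsp × 18/5 × 5 mL/tsp = 54.0 mL
red lentils: (2 tbsp + 2 tsp = 8/3 tbsp) × 18/5 ÷ 16 tbsp/cup × 192 g/cup = 115.2 g
plain yogurt: 75 mL × 18/5 ÷ 240 mL/cup ≈ 1.1 cup
arborio rice: 0.5 tsp × 18/5 = 1.8 tsp
diced carrots: 2 tsp × 18/5 = 7.2 tsp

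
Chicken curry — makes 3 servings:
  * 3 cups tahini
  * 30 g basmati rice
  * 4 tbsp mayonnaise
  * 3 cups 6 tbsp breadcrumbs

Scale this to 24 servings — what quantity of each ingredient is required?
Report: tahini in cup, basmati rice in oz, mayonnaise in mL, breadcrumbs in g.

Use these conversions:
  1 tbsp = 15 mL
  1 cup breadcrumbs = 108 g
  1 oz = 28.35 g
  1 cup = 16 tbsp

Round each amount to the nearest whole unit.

tahini: 24 cup; basmati rice: 8 oz; mayonnaise: 480 mL; breadcrumbs: 2916 g

Scaling factor: 24/3 = 8.
tahini: 3 cup × 8 = 24 cup
basmati rice: 30 g × 8 ÷ 28.35 g/oz ≈ 8 oz
mayonnaise: 4 tbsp × 8 × 15 mL/tbsp = 480 mL
breadcrumbs: (3 cup + 6 tbsp = 3.375 cup) × 8 × 108 g/cup = 2916 g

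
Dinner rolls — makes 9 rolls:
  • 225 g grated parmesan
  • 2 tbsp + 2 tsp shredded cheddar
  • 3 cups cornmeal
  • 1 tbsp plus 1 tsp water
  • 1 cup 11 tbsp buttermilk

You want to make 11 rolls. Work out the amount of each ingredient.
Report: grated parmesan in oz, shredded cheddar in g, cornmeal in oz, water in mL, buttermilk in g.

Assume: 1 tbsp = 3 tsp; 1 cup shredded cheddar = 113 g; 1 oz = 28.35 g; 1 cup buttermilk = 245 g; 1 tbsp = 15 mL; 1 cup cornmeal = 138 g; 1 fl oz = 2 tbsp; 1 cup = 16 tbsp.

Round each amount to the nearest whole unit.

Scaling factor: 11/9.
grated parmesan: 225 g × 11/9 ÷ 28.35 g/oz ≈ 10 oz
shredded cheddar: (2 tbsp + 2 tsp = 8/3 tbsp) × 11/9 ÷ 16 tbsp/cup × 113 g/cup ≈ 23 g
cornmeal: 3 cup × 11/9 × 138 g/cup ÷ 28.35 g/oz ≈ 18 oz
water: (1 tbsp + 1 tsp = 4/3 tbsp) × 11/9 × 15 mL/tbsp ≈ 24 mL
buttermilk: (1 cup + 11 tbsp = 1.6875 cup) × 11/9 × 245 g/cup ≈ 505 g

grated parmesan: 10 oz; shredded cheddar: 23 g; cornmeal: 18 oz; water: 24 mL; buttermilk: 505 g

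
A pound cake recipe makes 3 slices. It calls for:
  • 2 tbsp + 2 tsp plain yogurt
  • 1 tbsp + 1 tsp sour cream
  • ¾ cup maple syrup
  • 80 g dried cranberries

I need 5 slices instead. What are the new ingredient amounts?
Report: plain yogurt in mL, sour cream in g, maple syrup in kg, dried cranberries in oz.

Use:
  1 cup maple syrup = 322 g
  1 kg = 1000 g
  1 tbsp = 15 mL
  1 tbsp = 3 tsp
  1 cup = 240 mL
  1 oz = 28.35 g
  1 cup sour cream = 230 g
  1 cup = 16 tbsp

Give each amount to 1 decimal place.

plain yogurt: 66.7 mL; sour cream: 31.9 g; maple syrup: 0.4 kg; dried cranberries: 4.7 oz

Scaling factor: 5/3.
plain yogurt: (2 tbsp + 2 tsp = 8/3 tbsp) × 5/3 × 15 mL/tbsp ≈ 66.7 mL
sour cream: (1 tbsp + 1 tsp = 4/3 tbsp) × 5/3 ÷ 16 tbsp/cup × 230 g/cup ≈ 31.9 g
maple syrup: 0.75 cup × 5/3 × 322 g/cup ÷ 1000 g/kg ≈ 0.4 kg
dried cranberries: 80 g × 5/3 ÷ 28.35 g/oz ≈ 4.7 oz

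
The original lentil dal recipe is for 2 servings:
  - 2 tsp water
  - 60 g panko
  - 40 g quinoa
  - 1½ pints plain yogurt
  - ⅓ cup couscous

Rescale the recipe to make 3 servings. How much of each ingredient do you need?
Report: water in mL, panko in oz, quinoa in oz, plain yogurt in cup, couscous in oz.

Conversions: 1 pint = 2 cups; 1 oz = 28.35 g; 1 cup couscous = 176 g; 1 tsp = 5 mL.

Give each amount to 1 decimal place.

Scaling factor: 3/2 = 1.5.
water: 2 tsp × 3/2 × 5 mL/tsp = 15.0 mL
panko: 60 g × 3/2 ÷ 28.35 g/oz ≈ 3.2 oz
quinoa: 40 g × 3/2 ÷ 28.35 g/oz ≈ 2.1 oz
plain yogurt: 1.5 pint × 3/2 × 2 cup/pint = 4.5 cup
couscous: 1/3 cup × 3/2 × 176 g/cup ÷ 28.35 g/oz ≈ 3.1 oz

water: 15.0 mL; panko: 3.2 oz; quinoa: 2.1 oz; plain yogurt: 4.5 cup; couscous: 3.1 oz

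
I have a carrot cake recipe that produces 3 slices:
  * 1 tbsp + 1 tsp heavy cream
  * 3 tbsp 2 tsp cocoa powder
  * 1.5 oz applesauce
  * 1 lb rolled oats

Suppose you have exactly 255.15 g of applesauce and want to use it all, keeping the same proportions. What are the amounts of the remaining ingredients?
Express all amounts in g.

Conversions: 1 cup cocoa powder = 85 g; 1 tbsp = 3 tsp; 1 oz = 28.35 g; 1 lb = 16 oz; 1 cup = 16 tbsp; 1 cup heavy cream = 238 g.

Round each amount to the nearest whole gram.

The original recipe has 42.525 g of applesauce, so the scaling factor is 255.15 ÷ 42.525 = 6.
heavy cream: (1 tbsp + 1 tsp = 4/3 tbsp) × 6 ÷ 16 tbsp/cup × 238 g/cup = 119 g
cocoa powder: (3 tbsp + 2 tsp = 11/3 tbsp) × 6 ÷ 16 tbsp/cup × 85 g/cup ≈ 117 g
rolled oats: 1 lb × 6 × 16 oz/lb × 28.35 g/oz ≈ 2722 g

heavy cream: 119 g; cocoa powder: 117 g; rolled oats: 2722 g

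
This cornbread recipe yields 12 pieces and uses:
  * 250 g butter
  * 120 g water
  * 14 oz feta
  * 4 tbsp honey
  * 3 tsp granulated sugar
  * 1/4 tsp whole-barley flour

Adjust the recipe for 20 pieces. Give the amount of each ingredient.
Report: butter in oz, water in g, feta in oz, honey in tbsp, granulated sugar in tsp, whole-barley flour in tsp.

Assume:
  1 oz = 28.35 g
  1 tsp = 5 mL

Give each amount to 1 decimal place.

Scaling factor: 20/12 = 5/3.
butter: 250 g × 5/3 ÷ 28.35 g/oz ≈ 14.7 oz
water: 120 g × 5/3 = 200.0 g
feta: 14 oz × 5/3 ≈ 23.3 oz
honey: 4 tbsp × 5/3 ≈ 6.7 tbsp
granulated sugar: 3 tsp × 5/3 = 5.0 tsp
whole-barley flour: 0.25 tsp × 5/3 ≈ 0.4 tsp

butter: 14.7 oz; water: 200.0 g; feta: 23.3 oz; honey: 6.7 tbsp; granulated sugar: 5.0 tsp; whole-barley flour: 0.4 tsp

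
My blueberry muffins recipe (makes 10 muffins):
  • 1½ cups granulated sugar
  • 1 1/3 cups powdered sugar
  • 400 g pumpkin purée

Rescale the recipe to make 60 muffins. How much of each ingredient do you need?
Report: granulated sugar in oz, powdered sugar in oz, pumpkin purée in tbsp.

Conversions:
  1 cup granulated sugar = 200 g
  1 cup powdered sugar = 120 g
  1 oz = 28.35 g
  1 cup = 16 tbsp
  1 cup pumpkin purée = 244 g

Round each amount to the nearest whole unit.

Scaling factor: 60/10 = 6.
granulated sugar: 1.5 cup × 6 × 200 g/cup ÷ 28.35 g/oz ≈ 63 oz
powdered sugar: 4/3 cup × 6 × 120 g/cup ÷ 28.35 g/oz ≈ 34 oz
pumpkin purée: 400 g × 6 ÷ 244 g/cup × 16 tbsp/cup ≈ 157 tbsp

granulated sugar: 63 oz; powdered sugar: 34 oz; pumpkin purée: 157 tbsp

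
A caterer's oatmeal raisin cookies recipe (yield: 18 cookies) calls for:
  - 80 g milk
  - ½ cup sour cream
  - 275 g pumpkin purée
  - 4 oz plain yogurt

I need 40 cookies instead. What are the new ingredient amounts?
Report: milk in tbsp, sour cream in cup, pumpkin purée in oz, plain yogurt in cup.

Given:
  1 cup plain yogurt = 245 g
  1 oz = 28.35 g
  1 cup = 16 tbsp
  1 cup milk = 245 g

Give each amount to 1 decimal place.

milk: 11.6 tbsp; sour cream: 1.1 cup; pumpkin purée: 21.6 oz; plain yogurt: 1.0 cup

Scaling factor: 40/18 = 20/9.
milk: 80 g × 20/9 ÷ 245 g/cup × 16 tbsp/cup ≈ 11.6 tbsp
sour cream: 0.5 cup × 20/9 ≈ 1.1 cup
pumpkin purée: 275 g × 20/9 ÷ 28.35 g/oz ≈ 21.6 oz
plain yogurt: 4 oz × 20/9 × 28.35 g/oz ÷ 245 g/cup ≈ 1.0 cup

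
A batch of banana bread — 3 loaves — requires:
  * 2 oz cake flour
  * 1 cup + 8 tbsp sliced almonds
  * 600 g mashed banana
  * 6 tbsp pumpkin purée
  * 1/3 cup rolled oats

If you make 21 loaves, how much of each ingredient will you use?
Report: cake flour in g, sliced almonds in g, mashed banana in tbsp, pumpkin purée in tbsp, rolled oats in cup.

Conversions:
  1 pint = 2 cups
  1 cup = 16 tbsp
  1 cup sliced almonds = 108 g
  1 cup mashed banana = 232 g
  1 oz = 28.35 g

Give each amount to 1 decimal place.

cake flour: 396.9 g; sliced almonds: 1134.0 g; mashed banana: 289.7 tbsp; pumpkin purée: 42.0 tbsp; rolled oats: 2.3 cup

Scaling factor: 21/3 = 7.
cake flour: 2 oz × 7 × 28.35 g/oz = 396.9 g
sliced almonds: (1 cup + 8 tbsp = 1.5 cup) × 7 × 108 g/cup = 1134.0 g
mashed banana: 600 g × 7 ÷ 232 g/cup × 16 tbsp/cup ≈ 289.7 tbsp
pumpkin purée: 6 tbsp × 7 = 42.0 tbsp
rolled oats: 1/3 cup × 7 ≈ 2.3 cup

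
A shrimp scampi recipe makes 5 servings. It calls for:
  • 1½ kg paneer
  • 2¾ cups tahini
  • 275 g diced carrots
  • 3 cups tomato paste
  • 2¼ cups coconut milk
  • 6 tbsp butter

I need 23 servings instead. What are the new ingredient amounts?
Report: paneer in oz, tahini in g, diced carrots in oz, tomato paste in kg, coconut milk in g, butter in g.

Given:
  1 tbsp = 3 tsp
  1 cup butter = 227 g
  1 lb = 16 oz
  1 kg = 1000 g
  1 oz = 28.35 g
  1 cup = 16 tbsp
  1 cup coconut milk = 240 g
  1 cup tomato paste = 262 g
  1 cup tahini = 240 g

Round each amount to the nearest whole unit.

Scaling factor: 23/5 = 4.6.
paneer: 1.5 kg × 23/5 × 1000 g/kg ÷ 28.35 g/oz ≈ 243 oz
tahini: 2.75 cup × 23/5 × 240 g/cup = 3036 g
diced carrots: 275 g × 23/5 ÷ 28.35 g/oz ≈ 45 oz
tomato paste: 3 cup × 23/5 × 262 g/cup ÷ 1000 g/kg ≈ 4 kg
coconut milk: 2.25 cup × 23/5 × 240 g/cup = 2484 g
butter: 6 tbsp × 23/5 ÷ 16 tbsp/cup × 227 g/cup ≈ 392 g

paneer: 243 oz; tahini: 3036 g; diced carrots: 45 oz; tomato paste: 4 kg; coconut milk: 2484 g; butter: 392 g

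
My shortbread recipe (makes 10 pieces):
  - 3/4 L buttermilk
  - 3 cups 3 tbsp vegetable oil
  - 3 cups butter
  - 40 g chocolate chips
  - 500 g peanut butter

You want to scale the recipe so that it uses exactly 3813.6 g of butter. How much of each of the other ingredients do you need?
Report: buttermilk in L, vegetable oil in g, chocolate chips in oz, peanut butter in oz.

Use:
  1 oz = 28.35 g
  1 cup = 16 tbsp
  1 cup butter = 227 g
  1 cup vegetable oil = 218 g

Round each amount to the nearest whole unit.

buttermilk: 4 L; vegetable oil: 3891 g; chocolate chips: 8 oz; peanut butter: 99 oz

The original recipe has 681 g of butter, so the scaling factor is 3813.6 ÷ 681 = 28/5 = 5.6.
buttermilk: 0.75 L × 28/5 ≈ 4 L
vegetable oil: (3 cup + 3 tbsp = 3.1875 cup) × 28/5 × 218 g/cup ≈ 3891 g
chocolate chips: 40 g × 28/5 ÷ 28.35 g/oz ≈ 8 oz
peanut butter: 500 g × 28/5 ÷ 28.35 g/oz ≈ 99 oz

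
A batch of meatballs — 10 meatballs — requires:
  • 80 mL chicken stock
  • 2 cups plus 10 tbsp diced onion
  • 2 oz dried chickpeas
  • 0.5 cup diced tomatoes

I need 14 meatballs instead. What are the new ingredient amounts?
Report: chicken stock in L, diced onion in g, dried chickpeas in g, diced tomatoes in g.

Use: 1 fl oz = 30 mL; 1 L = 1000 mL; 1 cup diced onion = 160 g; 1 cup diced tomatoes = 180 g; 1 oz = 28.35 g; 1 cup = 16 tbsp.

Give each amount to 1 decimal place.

chicken stock: 0.1 L; diced onion: 588.0 g; dried chickpeas: 79.4 g; diced tomatoes: 126.0 g

Scaling factor: 14/10 = 7/5 = 1.4.
chicken stock: 80 mL × 7/5 ÷ 1000 mL/L ≈ 0.1 L
diced onion: (2 cup + 10 tbsp = 2.625 cup) × 7/5 × 160 g/cup = 588.0 g
dried chickpeas: 2 oz × 7/5 × 28.35 g/oz ≈ 79.4 g
diced tomatoes: 0.5 cup × 7/5 × 180 g/cup = 126.0 g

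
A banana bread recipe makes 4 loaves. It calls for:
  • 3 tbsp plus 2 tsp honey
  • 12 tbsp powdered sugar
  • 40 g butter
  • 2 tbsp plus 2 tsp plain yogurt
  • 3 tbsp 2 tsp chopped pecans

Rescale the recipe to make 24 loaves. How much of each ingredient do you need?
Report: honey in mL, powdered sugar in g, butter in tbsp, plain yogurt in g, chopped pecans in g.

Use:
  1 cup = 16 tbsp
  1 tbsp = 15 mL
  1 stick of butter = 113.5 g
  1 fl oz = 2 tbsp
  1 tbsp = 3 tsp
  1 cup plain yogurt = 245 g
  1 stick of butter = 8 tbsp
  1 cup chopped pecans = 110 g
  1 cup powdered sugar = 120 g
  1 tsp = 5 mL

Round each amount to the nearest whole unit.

honey: 330 mL; powdered sugar: 540 g; butter: 17 tbsp; plain yogurt: 245 g; chopped pecans: 151 g

Scaling factor: 24/4 = 6.
honey: (3 tbsp + 2 tsp = 11/3 tbsp) × 6 × 15 mL/tbsp = 330 mL
powdered sugar: 12 tbsp × 6 ÷ 16 tbsp/cup × 120 g/cup = 540 g
butter: 40 g × 6 ÷ 113.5 g/stick × 8 tbsp/stick ≈ 17 tbsp
plain yogurt: (2 tbsp + 2 tsp = 8/3 tbsp) × 6 ÷ 16 tbsp/cup × 245 g/cup = 245 g
chopped pecans: (3 tbsp + 2 tsp = 11/3 tbsp) × 6 ÷ 16 tbsp/cup × 110 g/cup ≈ 151 g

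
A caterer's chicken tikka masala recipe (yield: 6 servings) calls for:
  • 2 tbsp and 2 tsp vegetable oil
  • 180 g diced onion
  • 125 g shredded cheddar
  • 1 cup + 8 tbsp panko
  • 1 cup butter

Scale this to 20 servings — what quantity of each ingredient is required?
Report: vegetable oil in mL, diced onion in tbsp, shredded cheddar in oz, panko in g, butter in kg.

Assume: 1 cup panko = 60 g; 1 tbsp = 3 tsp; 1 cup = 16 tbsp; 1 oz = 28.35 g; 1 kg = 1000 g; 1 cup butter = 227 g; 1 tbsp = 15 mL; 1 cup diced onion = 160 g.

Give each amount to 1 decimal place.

Scaling factor: 20/6 = 10/3.
vegetable oil: (2 tbsp + 2 tsp = 8/3 tbsp) × 10/3 × 15 mL/tbsp ≈ 133.3 mL
diced onion: 180 g × 10/3 ÷ 160 g/cup × 16 tbsp/cup = 60.0 tbsp
shredded cheddar: 125 g × 10/3 ÷ 28.35 g/oz ≈ 14.7 oz
panko: (1 cup + 8 tbsp = 1.5 cup) × 10/3 × 60 g/cup = 300.0 g
butter: 1 cup × 10/3 × 227 g/cup ÷ 1000 g/kg ≈ 0.8 kg

vegetable oil: 133.3 mL; diced onion: 60.0 tbsp; shredded cheddar: 14.7 oz; panko: 300.0 g; butter: 0.8 kg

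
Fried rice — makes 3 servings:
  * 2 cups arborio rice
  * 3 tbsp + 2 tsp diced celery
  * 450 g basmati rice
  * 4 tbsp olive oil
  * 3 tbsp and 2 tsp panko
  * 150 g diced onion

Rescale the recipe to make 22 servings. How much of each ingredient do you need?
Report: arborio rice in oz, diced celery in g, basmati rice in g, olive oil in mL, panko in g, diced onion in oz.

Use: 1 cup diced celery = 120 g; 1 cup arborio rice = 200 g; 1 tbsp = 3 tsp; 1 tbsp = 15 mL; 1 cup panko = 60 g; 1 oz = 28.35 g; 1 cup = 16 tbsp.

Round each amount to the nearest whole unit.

Scaling factor: 22/3.
arborio rice: 2 cup × 22/3 × 200 g/cup ÷ 28.35 g/oz ≈ 103 oz
diced celery: (3 tbsp + 2 tsp = 11/3 tbsp) × 22/3 ÷ 16 tbsp/cup × 120 g/cup ≈ 202 g
basmati rice: 450 g × 22/3 = 3300 g
olive oil: 4 tbsp × 22/3 × 15 mL/tbsp = 440 mL
panko: (3 tbsp + 2 tsp = 11/3 tbsp) × 22/3 ÷ 16 tbsp/cup × 60 g/cup ≈ 101 g
diced onion: 150 g × 22/3 ÷ 28.35 g/oz ≈ 39 oz

arborio rice: 103 oz; diced celery: 202 g; basmati rice: 3300 g; olive oil: 440 mL; panko: 101 g; diced onion: 39 oz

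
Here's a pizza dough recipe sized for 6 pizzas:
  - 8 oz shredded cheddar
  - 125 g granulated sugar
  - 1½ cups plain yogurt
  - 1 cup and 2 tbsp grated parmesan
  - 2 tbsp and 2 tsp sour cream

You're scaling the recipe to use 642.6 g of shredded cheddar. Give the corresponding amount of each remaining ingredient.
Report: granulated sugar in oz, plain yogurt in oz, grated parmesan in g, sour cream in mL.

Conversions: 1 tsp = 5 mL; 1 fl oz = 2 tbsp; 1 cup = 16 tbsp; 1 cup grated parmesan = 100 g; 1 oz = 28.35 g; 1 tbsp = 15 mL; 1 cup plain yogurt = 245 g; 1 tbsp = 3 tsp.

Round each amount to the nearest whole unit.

granulated sugar: 12 oz; plain yogurt: 37 oz; grated parmesan: 319 g; sour cream: 113 mL

The original recipe has 226.8 g of shredded cheddar, so the scaling factor is 642.6 ÷ 226.8 = 17/6.
granulated sugar: 125 g × 17/6 ÷ 28.35 g/oz ≈ 12 oz
plain yogurt: 1.5 cup × 17/6 × 245 g/cup ÷ 28.35 g/oz ≈ 37 oz
grated parmesan: (1 cup + 2 tbsp = 1.125 cup) × 17/6 × 100 g/cup ≈ 319 g
sour cream: (2 tbsp + 2 tsp = 8/3 tbsp) × 17/6 × 15 mL/tbsp ≈ 113 mL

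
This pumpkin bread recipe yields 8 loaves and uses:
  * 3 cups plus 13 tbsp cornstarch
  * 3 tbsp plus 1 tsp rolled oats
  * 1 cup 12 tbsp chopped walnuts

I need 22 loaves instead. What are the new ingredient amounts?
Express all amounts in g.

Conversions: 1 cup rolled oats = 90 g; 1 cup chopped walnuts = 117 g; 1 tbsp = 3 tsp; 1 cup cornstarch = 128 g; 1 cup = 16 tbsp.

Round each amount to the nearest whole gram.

Scaling factor: 22/8 = 11/4 = 2.75.
cornstarch: (3 cup + 13 tbsp = 3.8125 cup) × 11/4 × 128 g/cup = 1342 g
rolled oats: (3 tbsp + 1 tsp = 10/3 tbsp) × 11/4 ÷ 16 tbsp/cup × 90 g/cup ≈ 52 g
chopped walnuts: (1 cup + 12 tbsp = 1.75 cup) × 11/4 × 117 g/cup ≈ 563 g

cornstarch: 1342 g; rolled oats: 52 g; chopped walnuts: 563 g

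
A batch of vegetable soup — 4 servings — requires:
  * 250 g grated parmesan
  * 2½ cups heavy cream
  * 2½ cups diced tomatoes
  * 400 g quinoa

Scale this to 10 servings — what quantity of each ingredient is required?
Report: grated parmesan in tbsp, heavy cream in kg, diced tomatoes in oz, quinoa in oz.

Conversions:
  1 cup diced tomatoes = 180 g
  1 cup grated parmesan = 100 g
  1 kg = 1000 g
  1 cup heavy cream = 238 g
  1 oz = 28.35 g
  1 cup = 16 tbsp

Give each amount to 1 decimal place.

Scaling factor: 10/4 = 5/2 = 2.5.
grated parmesan: 250 g × 5/2 ÷ 100 g/cup × 16 tbsp/cup = 100.0 tbsp
heavy cream: 2.5 cup × 5/2 × 238 g/cup ÷ 1000 g/kg ≈ 1.5 kg
diced tomatoes: 2.5 cup × 5/2 × 180 g/cup ÷ 28.35 g/oz ≈ 39.7 oz
quinoa: 400 g × 5/2 ÷ 28.35 g/oz ≈ 35.3 oz

grated parmesan: 100.0 tbsp; heavy cream: 1.5 kg; diced tomatoes: 39.7 oz; quinoa: 35.3 oz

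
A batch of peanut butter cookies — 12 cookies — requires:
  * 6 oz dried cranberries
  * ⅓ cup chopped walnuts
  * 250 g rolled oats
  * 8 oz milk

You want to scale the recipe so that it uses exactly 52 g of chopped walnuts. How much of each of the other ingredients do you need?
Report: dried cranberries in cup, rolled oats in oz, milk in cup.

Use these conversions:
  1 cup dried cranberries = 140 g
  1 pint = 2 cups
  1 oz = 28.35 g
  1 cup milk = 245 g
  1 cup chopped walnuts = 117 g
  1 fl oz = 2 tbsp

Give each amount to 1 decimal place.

The original recipe has 39 g of chopped walnuts, so the scaling factor is 52 ÷ 39 = 4/3.
dried cranberries: 6 oz × 4/3 × 28.35 g/oz ÷ 140 g/cup ≈ 1.6 cup
rolled oats: 250 g × 4/3 ÷ 28.35 g/oz ≈ 11.8 oz
milk: 8 oz × 4/3 × 28.35 g/oz ÷ 245 g/cup ≈ 1.2 cup

dried cranberries: 1.6 cup; rolled oats: 11.8 oz; milk: 1.2 cup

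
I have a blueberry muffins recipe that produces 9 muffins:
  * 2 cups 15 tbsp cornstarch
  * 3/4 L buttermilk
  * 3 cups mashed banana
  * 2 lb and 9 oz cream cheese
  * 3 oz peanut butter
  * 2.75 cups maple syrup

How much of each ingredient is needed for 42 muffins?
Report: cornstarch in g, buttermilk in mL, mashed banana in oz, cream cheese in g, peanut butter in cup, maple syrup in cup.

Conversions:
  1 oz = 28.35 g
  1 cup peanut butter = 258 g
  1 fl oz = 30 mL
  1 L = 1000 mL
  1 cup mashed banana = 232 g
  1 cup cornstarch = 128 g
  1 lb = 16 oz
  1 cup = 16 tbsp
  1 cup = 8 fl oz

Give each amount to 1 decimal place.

Scaling factor: 42/9 = 14/3.
cornstarch: (2 cup + 15 tbsp = 2.9375 cup) × 14/3 × 128 g/cup ≈ 1754.7 g
buttermilk: 0.75 L × 14/3 × 1000 mL/L = 3500.0 mL
mashed banana: 3 cup × 14/3 × 232 g/cup ÷ 28.35 g/oz ≈ 114.6 oz
cream cheese: (2 lb + 9 oz = 2.5625 lb) × 14/3 × 16 oz/lb × 28.35 g/oz = 5424.3 g
peanut butter: 3 oz × 14/3 × 28.35 g/oz ÷ 258 g/cup ≈ 1.5 cup
maple syrup: 2.75 cup × 14/3 ≈ 12.8 cup

cornstarch: 1754.7 g; buttermilk: 3500.0 mL; mashed banana: 114.6 oz; cream cheese: 5424.3 g; peanut butter: 1.5 cup; maple syrup: 12.8 cup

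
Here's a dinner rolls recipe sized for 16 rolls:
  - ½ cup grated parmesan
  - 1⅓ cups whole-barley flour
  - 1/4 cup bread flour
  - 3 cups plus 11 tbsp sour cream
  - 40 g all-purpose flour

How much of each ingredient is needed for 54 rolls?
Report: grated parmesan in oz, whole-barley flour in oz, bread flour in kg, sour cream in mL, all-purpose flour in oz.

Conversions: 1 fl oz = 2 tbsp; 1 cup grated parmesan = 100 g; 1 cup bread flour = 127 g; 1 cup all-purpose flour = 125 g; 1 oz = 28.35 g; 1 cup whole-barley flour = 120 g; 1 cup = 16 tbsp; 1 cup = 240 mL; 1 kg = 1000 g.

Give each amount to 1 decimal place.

Scaling factor: 54/16 = 27/8 = 3.375.
grated parmesan: 0.5 cup × 27/8 × 100 g/cup ÷ 28.35 g/oz ≈ 6.0 oz
whole-barley flour: 4/3 cup × 27/8 × 120 g/cup ÷ 28.35 g/oz ≈ 19.0 oz
bread flour: 0.25 cup × 27/8 × 127 g/cup ÷ 1000 g/kg ≈ 0.1 kg
sour cream: (3 cup + 11 tbsp = 3.6875 cup) × 27/8 × 240 mL/cup ≈ 2986.9 mL
all-purpose flour: 40 g × 27/8 ÷ 28.35 g/oz ≈ 4.8 oz

grated parmesan: 6.0 oz; whole-barley flour: 19.0 oz; bread flour: 0.1 kg; sour cream: 2986.9 mL; all-purpose flour: 4.8 oz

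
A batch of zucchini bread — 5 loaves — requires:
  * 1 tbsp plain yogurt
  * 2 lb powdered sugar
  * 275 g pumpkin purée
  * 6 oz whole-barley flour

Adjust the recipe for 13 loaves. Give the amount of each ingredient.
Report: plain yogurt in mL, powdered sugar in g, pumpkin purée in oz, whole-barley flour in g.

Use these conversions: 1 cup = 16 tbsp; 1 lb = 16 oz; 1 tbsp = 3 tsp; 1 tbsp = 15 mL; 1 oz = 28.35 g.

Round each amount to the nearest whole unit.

Scaling factor: 13/5 = 2.6.
plain yogurt: 1 tbsp × 13/5 × 15 mL/tbsp = 39 mL
powdered sugar: 2 lb × 13/5 × 16 oz/lb × 28.35 g/oz ≈ 2359 g
pumpkin purée: 275 g × 13/5 ÷ 28.35 g/oz ≈ 25 oz
whole-barley flour: 6 oz × 13/5 × 28.35 g/oz ≈ 442 g

plain yogurt: 39 mL; powdered sugar: 2359 g; pumpkin purée: 25 oz; whole-barley flour: 442 g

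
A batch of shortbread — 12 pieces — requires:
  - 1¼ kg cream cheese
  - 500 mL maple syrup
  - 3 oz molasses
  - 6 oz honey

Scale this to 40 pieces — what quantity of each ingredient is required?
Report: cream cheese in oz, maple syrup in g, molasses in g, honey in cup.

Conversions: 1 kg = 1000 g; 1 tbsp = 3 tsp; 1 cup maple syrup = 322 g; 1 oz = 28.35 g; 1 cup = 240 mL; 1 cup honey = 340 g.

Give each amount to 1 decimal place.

Scaling factor: 40/12 = 10/3.
cream cheese: 1.25 kg × 10/3 × 1000 g/kg ÷ 28.35 g/oz ≈ 147.0 oz
maple syrup: 500 mL × 10/3 ÷ 240 mL/cup × 322 g/cup ≈ 2236.1 g
molasses: 3 oz × 10/3 × 28.35 g/oz = 283.5 g
honey: 6 oz × 10/3 × 28.35 g/oz ÷ 340 g/cup ≈ 1.7 cup

cream cheese: 147.0 oz; maple syrup: 2236.1 g; molasses: 283.5 g; honey: 1.7 cup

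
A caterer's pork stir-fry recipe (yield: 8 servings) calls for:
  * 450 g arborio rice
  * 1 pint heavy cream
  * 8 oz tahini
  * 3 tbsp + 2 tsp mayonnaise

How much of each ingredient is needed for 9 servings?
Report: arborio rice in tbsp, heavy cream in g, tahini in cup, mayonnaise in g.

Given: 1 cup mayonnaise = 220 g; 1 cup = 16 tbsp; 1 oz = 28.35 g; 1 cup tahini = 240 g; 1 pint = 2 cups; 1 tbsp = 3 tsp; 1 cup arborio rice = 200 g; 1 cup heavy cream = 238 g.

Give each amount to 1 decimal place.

Scaling factor: 9/8 = 1.125.
arborio rice: 450 g × 9/8 ÷ 200 g/cup × 16 tbsp/cup = 40.5 tbsp
heavy cream: 1 pint × 9/8 × 2 cup/pint × 238 g/cup = 535.5 g
tahini: 8 oz × 9/8 × 28.35 g/oz ÷ 240 g/cup ≈ 1.1 cup
mayonnaise: (3 tbsp + 2 tsp = 11/3 tbsp) × 9/8 ÷ 16 tbsp/cup × 220 g/cup ≈ 56.7 g

arborio rice: 40.5 tbsp; heavy cream: 535.5 g; tahini: 1.1 cup; mayonnaise: 56.7 g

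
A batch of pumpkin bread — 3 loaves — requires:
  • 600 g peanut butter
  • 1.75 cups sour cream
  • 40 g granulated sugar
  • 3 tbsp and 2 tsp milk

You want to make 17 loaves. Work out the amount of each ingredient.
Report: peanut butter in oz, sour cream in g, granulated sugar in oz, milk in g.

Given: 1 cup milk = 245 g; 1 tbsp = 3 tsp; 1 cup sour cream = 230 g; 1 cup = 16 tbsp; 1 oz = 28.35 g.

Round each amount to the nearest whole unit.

Scaling factor: 17/3.
peanut butter: 600 g × 17/3 ÷ 28.35 g/oz ≈ 120 oz
sour cream: 1.75 cup × 17/3 × 230 g/cup ≈ 2281 g
granulated sugar: 40 g × 17/3 ÷ 28.35 g/oz ≈ 8 oz
milk: (3 tbsp + 2 tsp = 11/3 tbsp) × 17/3 ÷ 16 tbsp/cup × 245 g/cup ≈ 318 g

peanut butter: 120 oz; sour cream: 2281 g; granulated sugar: 8 oz; milk: 318 g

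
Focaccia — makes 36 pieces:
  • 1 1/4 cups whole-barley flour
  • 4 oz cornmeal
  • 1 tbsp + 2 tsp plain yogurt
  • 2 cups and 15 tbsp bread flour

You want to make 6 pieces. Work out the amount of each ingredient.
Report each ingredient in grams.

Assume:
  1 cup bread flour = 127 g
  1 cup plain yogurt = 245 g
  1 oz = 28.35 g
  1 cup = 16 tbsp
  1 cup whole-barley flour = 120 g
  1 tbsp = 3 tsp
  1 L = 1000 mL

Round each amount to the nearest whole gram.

whole-barley flour: 25 g; cornmeal: 19 g; plain yogurt: 4 g; bread flour: 62 g

Scaling factor: 6/36 = 1/6.
whole-barley flour: 1.25 cup × 1/6 × 120 g/cup = 25 g
cornmeal: 4 oz × 1/6 × 28.35 g/oz ≈ 19 g
plain yogurt: (1 tbsp + 2 tsp = 5/3 tbsp) × 1/6 ÷ 16 tbsp/cup × 245 g/cup ≈ 4 g
bread flour: (2 cup + 15 tbsp = 2.9375 cup) × 1/6 × 127 g/cup ≈ 62 g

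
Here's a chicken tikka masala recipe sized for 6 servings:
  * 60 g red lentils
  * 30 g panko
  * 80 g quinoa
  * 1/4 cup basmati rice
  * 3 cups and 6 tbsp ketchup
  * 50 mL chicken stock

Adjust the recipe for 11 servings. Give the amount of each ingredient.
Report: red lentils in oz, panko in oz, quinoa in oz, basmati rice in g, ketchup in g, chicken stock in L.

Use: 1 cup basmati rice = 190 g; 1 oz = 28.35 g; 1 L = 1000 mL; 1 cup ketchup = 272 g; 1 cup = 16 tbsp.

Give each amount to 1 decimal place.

red lentils: 3.9 oz; panko: 1.9 oz; quinoa: 5.2 oz; basmati rice: 87.1 g; ketchup: 1683.0 g; chicken stock: 0.1 L

Scaling factor: 11/6.
red lentils: 60 g × 11/6 ÷ 28.35 g/oz ≈ 3.9 oz
panko: 30 g × 11/6 ÷ 28.35 g/oz ≈ 1.9 oz
quinoa: 80 g × 11/6 ÷ 28.35 g/oz ≈ 5.2 oz
basmati rice: 0.25 cup × 11/6 × 190 g/cup ≈ 87.1 g
ketchup: (3 cup + 6 tbsp = 3.375 cup) × 11/6 × 272 g/cup = 1683.0 g
chicken stock: 50 mL × 11/6 ÷ 1000 mL/L ≈ 0.1 L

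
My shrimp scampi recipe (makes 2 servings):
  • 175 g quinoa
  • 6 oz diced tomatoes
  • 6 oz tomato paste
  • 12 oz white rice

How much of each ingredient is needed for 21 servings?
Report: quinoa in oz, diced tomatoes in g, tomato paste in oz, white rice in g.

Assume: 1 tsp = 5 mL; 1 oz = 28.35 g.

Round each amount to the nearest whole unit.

quinoa: 65 oz; diced tomatoes: 1786 g; tomato paste: 63 oz; white rice: 3572 g

Scaling factor: 21/2 = 10.5.
quinoa: 175 g × 21/2 ÷ 28.35 g/oz ≈ 65 oz
diced tomatoes: 6 oz × 21/2 × 28.35 g/oz ≈ 1786 g
tomato paste: 6 oz × 21/2 = 63 oz
white rice: 12 oz × 21/2 × 28.35 g/oz ≈ 3572 g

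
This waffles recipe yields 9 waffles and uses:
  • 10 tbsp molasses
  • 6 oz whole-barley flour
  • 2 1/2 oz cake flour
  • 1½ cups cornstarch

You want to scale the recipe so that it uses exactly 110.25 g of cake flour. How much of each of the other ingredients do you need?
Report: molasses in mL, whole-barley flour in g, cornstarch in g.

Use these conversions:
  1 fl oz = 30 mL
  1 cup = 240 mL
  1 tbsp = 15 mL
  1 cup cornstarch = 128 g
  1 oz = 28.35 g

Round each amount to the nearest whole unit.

molasses: 233 mL; whole-barley flour: 265 g; cornstarch: 299 g

The original recipe has 70.875 g of cake flour, so the scaling factor is 110.25 ÷ 70.875 = 14/9.
molasses: 10 tbsp × 14/9 × 15 mL/tbsp ≈ 233 mL
whole-barley flour: 6 oz × 14/9 × 28.35 g/oz ≈ 265 g
cornstarch: 1.5 cup × 14/9 × 128 g/cup ≈ 299 g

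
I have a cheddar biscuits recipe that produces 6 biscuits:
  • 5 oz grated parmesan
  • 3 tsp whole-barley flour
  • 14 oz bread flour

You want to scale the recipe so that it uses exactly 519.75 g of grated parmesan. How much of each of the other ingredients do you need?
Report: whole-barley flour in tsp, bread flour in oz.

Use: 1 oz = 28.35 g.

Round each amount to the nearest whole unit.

The original recipe has 141.75 g of grated parmesan, so the scaling factor is 519.75 ÷ 141.75 = 11/3.
whole-barley flour: 3 tsp × 11/3 = 11 tsp
bread flour: 14 oz × 11/3 ≈ 51 oz

whole-barley flour: 11 tsp; bread flour: 51 oz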